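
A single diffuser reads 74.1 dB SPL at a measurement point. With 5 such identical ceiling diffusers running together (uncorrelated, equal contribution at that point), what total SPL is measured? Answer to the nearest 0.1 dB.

5 equal incoherent sources raise the level by 10·log₁₀(5) = 6.99 dB.
L_total = 74.1 + 6.99 = 81.1 dB SPL.

81.1 dB SPL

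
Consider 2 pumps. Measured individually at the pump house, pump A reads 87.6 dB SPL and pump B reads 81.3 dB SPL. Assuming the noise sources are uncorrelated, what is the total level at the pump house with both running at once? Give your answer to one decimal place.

88.5 dB SPL

Incoherent sources sum as intensities:
L_total = 10·log₁₀(10^(87.6/10) + 10^(81.3/10)) = 10·log₁₀(710300000) = 88.5 dB SPL.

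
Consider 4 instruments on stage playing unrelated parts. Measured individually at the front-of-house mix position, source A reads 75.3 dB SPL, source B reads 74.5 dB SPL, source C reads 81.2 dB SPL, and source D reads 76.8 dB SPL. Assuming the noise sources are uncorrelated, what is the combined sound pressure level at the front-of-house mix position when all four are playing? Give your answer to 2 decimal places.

83.83 dB SPL

Uncorrelated sources add in intensity (power), not in dB.
L_total = 10·log₁₀(10^(75.3/10) + 10^(74.5/10) + 10^(81.2/10) + 10^(76.8/10)) = 10·log₁₀(241800000) = 83.83 dB SPL.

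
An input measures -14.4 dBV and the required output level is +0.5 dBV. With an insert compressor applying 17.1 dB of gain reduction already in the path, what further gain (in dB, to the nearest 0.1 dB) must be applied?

32.0 dB

The required make-up gain is the shortfall in the dB sum.
G = +0.5 − (-14.4) + 17.1 = 32.0 dB.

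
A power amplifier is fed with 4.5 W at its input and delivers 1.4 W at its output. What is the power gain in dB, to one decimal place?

-5.1 dB

For a power ratio, dB = 10·log₁₀(P₂/P₁).
10·log₁₀(1.4/4.5) = 10·log₁₀(0.3111) = -5.1 dB.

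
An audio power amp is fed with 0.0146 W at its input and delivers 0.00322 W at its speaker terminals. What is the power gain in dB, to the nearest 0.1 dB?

-6.6 dB

Power ratio → dB uses the 10·log₁₀ form:
10·log₁₀(0.00322/0.0146) = 10·log₁₀(0.2205) = -6.6 dB.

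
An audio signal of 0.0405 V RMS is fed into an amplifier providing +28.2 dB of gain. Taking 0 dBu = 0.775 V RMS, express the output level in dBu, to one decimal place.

Input level: 20·log₁₀(0.0405/0.775) = -25.64 dBu.
Output: -25.64 + 28.2 = +2.6 dBu.

+2.6 dBu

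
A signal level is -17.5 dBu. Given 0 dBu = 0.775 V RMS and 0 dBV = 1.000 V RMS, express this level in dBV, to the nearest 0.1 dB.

The offset between the scales is 20·log₁₀(0.775/1.000) = −2.214 dB.
So dBV = -17.5 − 2.214 = -19.7 dBV.

-19.7 dBV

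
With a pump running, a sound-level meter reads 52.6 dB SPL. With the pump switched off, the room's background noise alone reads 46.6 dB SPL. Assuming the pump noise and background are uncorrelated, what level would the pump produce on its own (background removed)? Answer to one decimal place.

Subtract intensities: L_src = 10·log₁₀(10^(L_total/10) − 10^(L_bg/10)).
L_src = 10·log₁₀(10^(52.6/10) − 10^(46.6/10)) = 10·log₁₀(136300) = 51.3 dB SPL.

51.3 dB SPL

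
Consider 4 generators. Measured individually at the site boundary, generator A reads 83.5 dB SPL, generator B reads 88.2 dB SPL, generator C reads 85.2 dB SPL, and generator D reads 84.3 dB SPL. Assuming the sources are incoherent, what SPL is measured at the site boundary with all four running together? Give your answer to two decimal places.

91.72 dB SPL

Uncorrelated sources add in intensity (power), not in dB.
L_total = 10·log₁₀(10^(83.5/10) + 10^(88.2/10) + 10^(85.2/10) + 10^(84.3/10)) = 10·log₁₀(1485000000) = 91.72 dB SPL.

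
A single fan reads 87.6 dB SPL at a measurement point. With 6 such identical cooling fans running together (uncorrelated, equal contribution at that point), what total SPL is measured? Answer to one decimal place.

6 equal incoherent sources raise the level by 10·log₁₀(6) = 7.78 dB.
L_total = 87.6 + 7.78 = 95.4 dB SPL.

95.4 dB SPL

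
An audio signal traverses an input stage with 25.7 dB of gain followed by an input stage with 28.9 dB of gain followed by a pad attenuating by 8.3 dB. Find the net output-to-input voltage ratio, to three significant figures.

Net gain = 25.7 + 28.9 + (−8.3) = 46.3 dB.
Voltage ratio = 10^(46.3/20) = 207.

207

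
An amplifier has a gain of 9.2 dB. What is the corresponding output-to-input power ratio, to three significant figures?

8.32

Power ratio = 10^(dB/10).
10^(9.2/10) = 10^(0.9200) = 8.32.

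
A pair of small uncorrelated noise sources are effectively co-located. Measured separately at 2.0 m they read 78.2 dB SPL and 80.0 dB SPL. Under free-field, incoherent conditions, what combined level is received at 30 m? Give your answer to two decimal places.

58.68 dB SPL

Combined at 2.0 m: 10·log₁₀(10^(78.2/10)+10^(80.0/10)) = 82.203 dB SPL.
Then apply −20·log₁₀(30/2.0) = -23.522 dB → 58.68 dB SPL.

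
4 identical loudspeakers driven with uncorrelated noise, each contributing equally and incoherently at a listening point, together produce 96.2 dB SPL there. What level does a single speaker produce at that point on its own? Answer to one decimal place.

90.2 dB SPL

4 equal incoherent sources add 10·log₁₀(4) = 6.02 dB over one source.
L_one = 96.2 − 6.02 = 90.2 dB SPL.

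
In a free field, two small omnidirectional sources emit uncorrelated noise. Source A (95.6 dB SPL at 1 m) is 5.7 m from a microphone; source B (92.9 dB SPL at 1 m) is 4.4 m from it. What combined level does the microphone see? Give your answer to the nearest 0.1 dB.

83.3 dB SPL

At the listener: L_A = 95.6 − 20·log₁₀(5.7) = 80.48 dB; L_B = 92.9 − 20·log₁₀(4.4) = 80.03 dB.
Combined: 10·log₁₀(10^(80.48/10)+10^(80.03/10)) = 83.3 dB SPL.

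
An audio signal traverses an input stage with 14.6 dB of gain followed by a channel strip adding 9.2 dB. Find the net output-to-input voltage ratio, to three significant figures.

15.5

Net gain = 14.6 + 9.2 = 23.8 dB.
Voltage ratio = 10^(23.8/20) = 15.5.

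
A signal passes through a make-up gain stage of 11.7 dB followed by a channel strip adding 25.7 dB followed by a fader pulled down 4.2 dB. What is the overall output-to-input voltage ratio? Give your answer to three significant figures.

45.7

Net gain = 11.7 + 25.7 + (−4.2) = 33.2 dB.
Voltage ratio = 10^(33.2/20) = 45.7.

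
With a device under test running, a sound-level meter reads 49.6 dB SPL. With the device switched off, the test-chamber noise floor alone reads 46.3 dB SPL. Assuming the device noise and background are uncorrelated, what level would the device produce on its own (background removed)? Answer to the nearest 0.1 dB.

Remove the background by subtracting linear intensities:
L_src = 10·log₁₀(10^(49.6/10) − 10^(46.3/10)) = 10·log₁₀(48540) = 46.9 dB SPL.

46.9 dB SPL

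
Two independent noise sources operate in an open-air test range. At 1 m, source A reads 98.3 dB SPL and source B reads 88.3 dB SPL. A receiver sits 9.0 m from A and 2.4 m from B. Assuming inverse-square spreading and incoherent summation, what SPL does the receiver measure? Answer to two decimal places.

83.03 dB SPL

At the listener: L_A = 98.3 − 20·log₁₀(9.0) = 79.215 dB; L_B = 88.3 − 20·log₁₀(2.4) = 80.696 dB.
Combined: 10·log₁₀(10^(79.215/10)+10^(80.696/10)) = 83.03 dB SPL.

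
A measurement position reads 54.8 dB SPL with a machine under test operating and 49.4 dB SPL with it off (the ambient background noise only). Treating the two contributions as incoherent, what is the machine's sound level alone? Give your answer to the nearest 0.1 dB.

Subtract intensities: L_src = 10·log₁₀(10^(L_total/10) − 10^(L_bg/10)).
L_src = 10·log₁₀(10^(54.8/10) − 10^(49.4/10)) = 10·log₁₀(214900) = 53.3 dB SPL.

53.3 dB SPL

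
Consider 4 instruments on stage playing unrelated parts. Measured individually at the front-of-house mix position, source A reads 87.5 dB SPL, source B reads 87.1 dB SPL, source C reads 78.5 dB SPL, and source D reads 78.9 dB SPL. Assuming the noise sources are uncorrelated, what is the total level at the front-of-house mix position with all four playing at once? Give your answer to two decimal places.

90.88 dB SPL

Add the sources as powers (linear), then convert back to dB:
L_total = 10·log₁₀(10^(87.5/10) + 10^(87.1/10) + 10^(78.5/10) + 10^(78.9/10)) = 10·log₁₀(1224000000) = 90.88 dB SPL.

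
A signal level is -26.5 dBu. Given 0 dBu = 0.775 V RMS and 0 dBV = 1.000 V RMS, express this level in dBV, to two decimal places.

The offset between the scales is 20·log₁₀(0.775/1.000) = −2.214 dB.
So dBV = -26.5 − 2.214 = -28.71 dBV.

-28.71 dBV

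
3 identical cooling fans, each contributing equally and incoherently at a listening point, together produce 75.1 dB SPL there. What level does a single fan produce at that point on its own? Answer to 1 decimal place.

3 equal incoherent sources add 10·log₁₀(3) = 4.77 dB over one source.
L_one = 75.1 − 4.77 = 70.3 dB SPL.

70.3 dB SPL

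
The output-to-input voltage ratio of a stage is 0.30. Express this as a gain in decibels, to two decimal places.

Voltage is an amplitude quantity, so gain = 20·log₁₀(V_out/V_in).
20·log₁₀(0.30) = -10.46 dB.

-10.46 dB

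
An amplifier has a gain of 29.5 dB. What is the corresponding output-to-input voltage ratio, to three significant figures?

Voltage ratio = 10^(dB/20).
10^(29.5/20) = 10^(1.475) = 29.9.

29.9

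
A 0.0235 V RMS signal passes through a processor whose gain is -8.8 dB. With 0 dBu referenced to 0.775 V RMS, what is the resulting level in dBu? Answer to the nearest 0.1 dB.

-39.2 dBu

Input level: 20·log₁₀(0.0235/0.775) = -30.36 dBu.
Output: -30.36 − 8.8 = -39.2 dBu.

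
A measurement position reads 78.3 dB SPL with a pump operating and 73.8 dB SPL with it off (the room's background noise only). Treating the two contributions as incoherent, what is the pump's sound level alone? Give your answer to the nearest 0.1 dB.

Remove the background by subtracting linear intensities:
L_src = 10·log₁₀(10^(78.3/10) − 10^(73.8/10)) = 10·log₁₀(43620000) = 76.4 dB SPL.

76.4 dB SPL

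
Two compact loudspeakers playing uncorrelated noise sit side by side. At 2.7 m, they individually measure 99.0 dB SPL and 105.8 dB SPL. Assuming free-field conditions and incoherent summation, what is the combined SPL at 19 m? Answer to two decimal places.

89.68 dB SPL

Combined at 2.7 m: 10·log₁₀(10^(99.0/10)+10^(105.8/10)) = 106.624 dB SPL.
Then apply −20·log₁₀(19/2.7) = -16.948 dB → 89.68 dB SPL.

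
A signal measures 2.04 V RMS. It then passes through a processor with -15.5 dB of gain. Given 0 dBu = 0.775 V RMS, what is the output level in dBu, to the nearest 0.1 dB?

-7.1 dBu

Input level: 20·log₁₀(2.04/0.775) = 8.41 dBu.
Output: 8.41 − 15.5 = -7.1 dBu.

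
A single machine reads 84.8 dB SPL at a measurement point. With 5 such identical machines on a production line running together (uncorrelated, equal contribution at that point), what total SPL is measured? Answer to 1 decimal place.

91.8 dB SPL

5 equal incoherent sources raise the level by 10·log₁₀(5) = 6.99 dB.
L_total = 84.8 + 6.99 = 91.8 dB SPL.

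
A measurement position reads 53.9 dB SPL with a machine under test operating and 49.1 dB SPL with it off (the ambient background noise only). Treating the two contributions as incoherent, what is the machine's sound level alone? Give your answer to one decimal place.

52.2 dB SPL

Subtract intensities: L_src = 10·log₁₀(10^(L_total/10) − 10^(L_bg/10)).
L_src = 10·log₁₀(10^(53.9/10) − 10^(49.1/10)) = 10·log₁₀(164200) = 52.2 dB SPL.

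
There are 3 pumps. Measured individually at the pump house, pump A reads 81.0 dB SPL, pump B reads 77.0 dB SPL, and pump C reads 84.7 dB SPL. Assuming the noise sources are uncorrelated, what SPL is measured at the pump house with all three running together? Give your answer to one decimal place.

86.7 dB SPL

Add the sources as powers (linear), then convert back to dB:
L_total = 10·log₁₀(10^(81.0/10) + 10^(77.0/10) + 10^(84.7/10)) = 10·log₁₀(471100000) = 86.7 dB SPL.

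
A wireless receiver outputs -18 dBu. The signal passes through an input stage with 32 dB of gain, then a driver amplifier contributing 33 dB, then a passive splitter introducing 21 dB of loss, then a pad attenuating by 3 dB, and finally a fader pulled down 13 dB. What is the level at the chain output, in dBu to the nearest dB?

Cascaded gains and losses add directly in dB.
-18 + 32 + 33 − 21 − 3 − 13 = +10 dBu.

+10 dBu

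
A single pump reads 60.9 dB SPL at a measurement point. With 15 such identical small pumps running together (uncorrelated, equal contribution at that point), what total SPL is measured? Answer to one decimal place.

72.7 dB SPL

15 equal incoherent sources raise the level by 10·log₁₀(15) = 11.76 dB.
L_total = 60.9 + 11.76 = 72.7 dB SPL.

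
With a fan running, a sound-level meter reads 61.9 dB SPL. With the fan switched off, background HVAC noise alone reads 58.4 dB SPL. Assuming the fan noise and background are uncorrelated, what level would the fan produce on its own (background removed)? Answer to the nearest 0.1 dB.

59.3 dB SPL

Subtract intensities: L_src = 10·log₁₀(10^(L_total/10) − 10^(L_bg/10)).
L_src = 10·log₁₀(10^(61.9/10) − 10^(58.4/10)) = 10·log₁₀(857000) = 59.3 dB SPL.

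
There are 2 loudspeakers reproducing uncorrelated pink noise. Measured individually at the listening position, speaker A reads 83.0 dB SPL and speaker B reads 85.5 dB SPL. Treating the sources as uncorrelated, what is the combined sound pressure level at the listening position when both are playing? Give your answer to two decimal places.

Uncorrelated sources add in intensity (power), not in dB.
L_total = 10·log₁₀(10^(83.0/10) + 10^(85.5/10)) = 10·log₁₀(554300000) = 87.44 dB SPL.

87.44 dB SPL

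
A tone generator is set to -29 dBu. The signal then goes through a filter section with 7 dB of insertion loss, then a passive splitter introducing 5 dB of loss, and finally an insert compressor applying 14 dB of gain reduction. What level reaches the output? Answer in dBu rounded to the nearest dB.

Gain stages sum in dB:
-29 − 7 − 5 − 14 = -55 dBu.

-55 dBu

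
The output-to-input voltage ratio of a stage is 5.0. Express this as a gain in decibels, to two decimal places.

Voltage is an amplitude quantity, so gain = 20·log₁₀(V_out/V_in).
20·log₁₀(5.0) = 13.98 dB.

13.98 dB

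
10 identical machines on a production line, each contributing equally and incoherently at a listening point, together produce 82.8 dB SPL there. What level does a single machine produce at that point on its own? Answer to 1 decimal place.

72.8 dB SPL

10 equal incoherent sources add 10·log₁₀(10) = 10.00 dB over one source.
L_one = 82.8 − 10.00 = 72.8 dB SPL.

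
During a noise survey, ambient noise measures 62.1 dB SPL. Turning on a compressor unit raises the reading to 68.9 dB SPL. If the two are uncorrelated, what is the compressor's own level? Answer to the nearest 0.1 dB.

Background correction is a power subtraction:
L_src = 10·log₁₀(10^(68.9/10) − 10^(62.1/10)) = 10·log₁₀(6141000) = 67.9 dB SPL.

67.9 dB SPL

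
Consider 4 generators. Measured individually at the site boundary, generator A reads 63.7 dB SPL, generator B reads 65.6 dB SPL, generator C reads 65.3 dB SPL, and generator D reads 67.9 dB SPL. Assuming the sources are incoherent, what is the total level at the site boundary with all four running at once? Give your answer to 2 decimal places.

71.91 dB SPL

Add the sources as powers (linear), then convert back to dB:
L_total = 10·log₁₀(10^(63.7/10) + 10^(65.6/10) + 10^(65.3/10) + 10^(67.9/10)) = 10·log₁₀(15530000) = 71.91 dB SPL.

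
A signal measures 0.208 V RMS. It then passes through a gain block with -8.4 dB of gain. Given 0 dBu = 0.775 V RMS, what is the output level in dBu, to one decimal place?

Input level: 20·log₁₀(0.208/0.775) = -11.42 dBu.
Output: -11.42 − 8.4 = -19.8 dBu.

-19.8 dBu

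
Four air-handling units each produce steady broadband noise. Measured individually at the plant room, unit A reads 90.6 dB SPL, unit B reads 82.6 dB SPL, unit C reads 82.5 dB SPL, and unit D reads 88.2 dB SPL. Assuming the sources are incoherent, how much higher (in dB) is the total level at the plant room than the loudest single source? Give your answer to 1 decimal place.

Uncorrelated sources add in intensity (power), not in dB.
L_total = 10·log₁₀(10^(90.6/10) + 10^(82.6/10) + 10^(82.5/10) + 10^(88.2/10)) = 93.36 dB SPL.
Excess over the loudest (90.6 dB): 93.36 − 90.6 = 2.8 dB.

2.8 dB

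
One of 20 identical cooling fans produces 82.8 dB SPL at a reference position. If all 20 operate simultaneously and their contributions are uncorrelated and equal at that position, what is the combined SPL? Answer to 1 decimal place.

20 equal incoherent sources raise the level by 10·log₁₀(20) = 13.01 dB.
L_total = 82.8 + 13.01 = 95.8 dB SPL.

95.8 dB SPL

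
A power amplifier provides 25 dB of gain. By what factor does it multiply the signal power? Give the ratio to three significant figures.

316

Power ratio = 10^(dB/10).
10^(25/10) = 10^(2.500) = 316.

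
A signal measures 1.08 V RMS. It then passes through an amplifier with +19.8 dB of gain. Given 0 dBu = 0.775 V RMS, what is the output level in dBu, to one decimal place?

Input level: 20·log₁₀(1.08/0.775) = 2.88 dBu.
Output: 2.88 + 19.8 = +22.7 dBu.

+22.7 dBu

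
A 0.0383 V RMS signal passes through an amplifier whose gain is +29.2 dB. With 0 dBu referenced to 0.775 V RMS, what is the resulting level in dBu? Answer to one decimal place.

Input level: 20·log₁₀(0.0383/0.775) = -26.12 dBu.
Output: -26.12 + 29.2 = +3.1 dBu.

+3.1 dBu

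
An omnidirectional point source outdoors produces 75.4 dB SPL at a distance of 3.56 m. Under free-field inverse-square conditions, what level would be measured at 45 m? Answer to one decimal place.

53.4 dB SPL

For a point source in a free field, ΔL = −20·log₁₀(d₂/d₁).
ΔL = −20·log₁₀(45/3.56) = -22.04 dB, so L₂ = 75.4 + (-22.04) = 53.4 dB SPL.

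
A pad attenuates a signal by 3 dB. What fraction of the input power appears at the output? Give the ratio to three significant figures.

0.501

Power ratio = 10^(dB/10).
10^(-3/10) = 10^(-0.3000) = 0.501.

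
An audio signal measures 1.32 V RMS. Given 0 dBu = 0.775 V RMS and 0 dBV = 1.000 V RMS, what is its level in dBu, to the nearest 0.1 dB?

dBu = 20·log₁₀(V / 0.775 V).
20·log₁₀(1.32/0.775) = +4.6 dBu.

+4.6 dBu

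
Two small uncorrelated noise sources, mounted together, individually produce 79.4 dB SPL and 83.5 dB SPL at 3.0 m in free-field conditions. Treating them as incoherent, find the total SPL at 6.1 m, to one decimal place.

78.8 dB SPL

Combined at 3.0 m: 10·log₁₀(10^(79.4/10)+10^(83.5/10)) = 84.93 dB SPL.
Then apply −20·log₁₀(6.1/3.0) = -6.16 dB → 78.8 dB SPL.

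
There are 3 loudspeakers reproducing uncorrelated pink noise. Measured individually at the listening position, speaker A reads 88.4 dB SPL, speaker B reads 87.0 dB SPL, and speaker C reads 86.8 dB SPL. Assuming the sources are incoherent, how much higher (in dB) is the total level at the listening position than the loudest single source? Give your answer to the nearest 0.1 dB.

3.8 dB

Uncorrelated sources add in intensity (power), not in dB.
L_total = 10·log₁₀(10^(88.4/10) + 10^(87.0/10) + 10^(86.8/10)) = 92.23 dB SPL.
Excess over the loudest (88.4 dB): 92.23 − 88.4 = 3.8 dB.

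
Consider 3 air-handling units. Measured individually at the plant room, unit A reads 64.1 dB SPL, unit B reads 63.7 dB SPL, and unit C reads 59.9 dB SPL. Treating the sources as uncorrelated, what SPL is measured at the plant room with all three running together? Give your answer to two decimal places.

67.70 dB SPL

Uncorrelated sources add in intensity (power), not in dB.
L_total = 10·log₁₀(10^(64.1/10) + 10^(63.7/10) + 10^(59.9/10)) = 10·log₁₀(5892000) = 67.70 dB SPL.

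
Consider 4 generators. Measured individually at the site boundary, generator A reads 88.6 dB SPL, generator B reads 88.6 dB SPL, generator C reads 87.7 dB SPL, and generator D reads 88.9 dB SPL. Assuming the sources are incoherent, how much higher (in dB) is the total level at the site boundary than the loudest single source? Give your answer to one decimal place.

5.6 dB

Incoherent sources sum as intensities:
L_total = 10·log₁₀(10^(88.6/10) + 10^(88.6/10) + 10^(87.7/10) + 10^(88.9/10)) = 94.49 dB SPL.
Excess over the loudest (88.9 dB): 94.49 − 88.9 = 5.6 dB.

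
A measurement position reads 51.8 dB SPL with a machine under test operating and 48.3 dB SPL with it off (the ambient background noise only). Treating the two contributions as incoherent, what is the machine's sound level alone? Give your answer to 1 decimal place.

49.2 dB SPL

Background correction is a power subtraction:
L_src = 10·log₁₀(10^(51.8/10) − 10^(48.3/10)) = 10·log₁₀(83750) = 49.2 dB SPL.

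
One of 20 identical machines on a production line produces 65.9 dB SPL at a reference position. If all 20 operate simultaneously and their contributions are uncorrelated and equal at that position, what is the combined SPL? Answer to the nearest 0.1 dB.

20 equal incoherent sources raise the level by 10·log₁₀(20) = 13.01 dB.
L_total = 65.9 + 13.01 = 78.9 dB SPL.

78.9 dB SPL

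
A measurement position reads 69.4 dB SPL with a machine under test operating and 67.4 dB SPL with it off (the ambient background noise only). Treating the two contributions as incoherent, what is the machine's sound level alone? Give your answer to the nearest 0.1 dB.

Subtract intensities: L_src = 10·log₁₀(10^(L_total/10) − 10^(L_bg/10)).
L_src = 10·log₁₀(10^(69.4/10) − 10^(67.4/10)) = 10·log₁₀(3214000) = 65.1 dB SPL.

65.1 dB SPL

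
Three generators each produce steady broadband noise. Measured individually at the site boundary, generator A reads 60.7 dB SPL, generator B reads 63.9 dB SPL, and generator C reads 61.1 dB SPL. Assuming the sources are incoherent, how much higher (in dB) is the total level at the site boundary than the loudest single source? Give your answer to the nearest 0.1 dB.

3.0 dB

Add the sources as powers (linear), then convert back to dB:
L_total = 10·log₁₀(10^(60.7/10) + 10^(63.9/10) + 10^(61.1/10)) = 66.92 dB SPL.
Excess over the loudest (63.9 dB): 66.92 − 63.9 = 3.0 dB.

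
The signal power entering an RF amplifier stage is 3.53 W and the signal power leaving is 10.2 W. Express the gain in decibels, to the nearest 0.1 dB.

4.6 dB

Power is a power quantity, so gain = 10·log₁₀(P_out/P_in).
10·log₁₀(10.2/3.53) = 10·log₁₀(2.890) = 4.6 dB.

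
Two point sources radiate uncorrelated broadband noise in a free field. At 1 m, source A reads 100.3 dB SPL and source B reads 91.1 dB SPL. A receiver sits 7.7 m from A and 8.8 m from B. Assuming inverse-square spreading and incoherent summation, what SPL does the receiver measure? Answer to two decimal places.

82.95 dB SPL

At the listener: L_A = 100.3 − 20·log₁₀(7.7) = 82.570 dB; L_B = 91.1 − 20·log₁₀(8.8) = 72.210 dB.
Combined: 10·log₁₀(10^(82.570/10)+10^(72.210/10)) = 82.95 dB SPL.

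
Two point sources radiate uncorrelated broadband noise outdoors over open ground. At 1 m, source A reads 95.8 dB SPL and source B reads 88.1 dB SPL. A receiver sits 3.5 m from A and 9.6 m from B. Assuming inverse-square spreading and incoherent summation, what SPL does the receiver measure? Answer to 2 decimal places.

85.02 dB SPL

At the listener: L_A = 95.8 − 20·log₁₀(3.5) = 84.919 dB; L_B = 88.1 − 20·log₁₀(9.6) = 68.455 dB.
Combined: 10·log₁₀(10^(84.919/10)+10^(68.455/10)) = 85.02 dB SPL.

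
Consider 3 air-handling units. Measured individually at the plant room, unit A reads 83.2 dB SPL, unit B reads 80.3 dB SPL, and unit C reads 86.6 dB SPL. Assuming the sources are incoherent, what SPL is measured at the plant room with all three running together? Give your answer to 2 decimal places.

Uncorrelated sources add in intensity (power), not in dB.
L_total = 10·log₁₀(10^(83.2/10) + 10^(80.3/10) + 10^(86.6/10)) = 10·log₁₀(773200000) = 88.88 dB SPL.

88.88 dB SPL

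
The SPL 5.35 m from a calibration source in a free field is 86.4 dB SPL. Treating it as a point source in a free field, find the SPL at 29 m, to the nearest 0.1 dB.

71.7 dB SPL

For a point source in a free field, ΔL = −20·log₁₀(d₂/d₁).
ΔL = −20·log₁₀(29/5.35) = -14.68 dB, so L₂ = 86.4 + (-14.68) = 71.7 dB SPL.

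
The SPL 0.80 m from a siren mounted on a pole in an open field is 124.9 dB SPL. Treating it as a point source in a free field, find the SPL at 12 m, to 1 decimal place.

101.4 dB SPL

Inverse-square spreading gives ΔL = −20·log₁₀(d₂/d₁).
ΔL = −20·log₁₀(12/0.80) = -23.52 dB, so L₂ = 124.9 + (-23.52) = 101.4 dB SPL.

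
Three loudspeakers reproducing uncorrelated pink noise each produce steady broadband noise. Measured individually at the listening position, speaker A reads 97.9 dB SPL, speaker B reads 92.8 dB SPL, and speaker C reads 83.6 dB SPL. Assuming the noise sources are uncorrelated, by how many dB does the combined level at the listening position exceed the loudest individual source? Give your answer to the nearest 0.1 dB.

1.3 dB

Uncorrelated sources add in intensity (power), not in dB.
L_total = 10·log₁₀(10^(97.9/10) + 10^(92.8/10) + 10^(83.6/10)) = 99.19 dB SPL.
Excess over the loudest (97.9 dB): 99.19 − 97.9 = 1.3 dB.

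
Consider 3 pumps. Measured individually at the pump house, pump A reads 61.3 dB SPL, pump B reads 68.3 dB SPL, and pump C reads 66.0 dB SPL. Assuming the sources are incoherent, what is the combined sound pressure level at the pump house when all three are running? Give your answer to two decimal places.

70.82 dB SPL

Uncorrelated sources add in intensity (power), not in dB.
L_total = 10·log₁₀(10^(61.3/10) + 10^(68.3/10) + 10^(66.0/10)) = 10·log₁₀(12090000) = 70.82 dB SPL.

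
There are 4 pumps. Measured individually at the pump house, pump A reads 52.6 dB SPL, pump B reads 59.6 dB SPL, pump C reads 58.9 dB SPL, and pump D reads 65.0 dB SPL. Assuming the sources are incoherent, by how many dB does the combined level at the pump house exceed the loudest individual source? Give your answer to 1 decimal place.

2.0 dB

Incoherent sources sum as intensities:
L_total = 10·log₁₀(10^(52.6/10) + 10^(59.6/10) + 10^(58.9/10) + 10^(65.0/10)) = 67.02 dB SPL.
Excess over the loudest (65.0 dB): 67.02 − 65.0 = 2.0 dB.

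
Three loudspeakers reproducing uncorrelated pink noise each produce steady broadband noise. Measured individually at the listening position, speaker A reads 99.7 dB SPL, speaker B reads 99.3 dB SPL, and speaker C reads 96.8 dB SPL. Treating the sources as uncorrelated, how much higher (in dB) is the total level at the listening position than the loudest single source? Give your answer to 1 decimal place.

3.8 dB

Incoherent sources sum as intensities:
L_total = 10·log₁₀(10^(99.7/10) + 10^(99.3/10) + 10^(96.8/10)) = 103.55 dB SPL.
Excess over the loudest (99.7 dB): 103.55 − 99.7 = 3.8 dB.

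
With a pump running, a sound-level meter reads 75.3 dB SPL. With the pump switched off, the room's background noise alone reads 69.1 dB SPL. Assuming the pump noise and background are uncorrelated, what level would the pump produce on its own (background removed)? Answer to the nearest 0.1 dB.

74.1 dB SPL

Subtract intensities: L_src = 10·log₁₀(10^(L_total/10) − 10^(L_bg/10)).
L_src = 10·log₁₀(10^(75.3/10) − 10^(69.1/10)) = 10·log₁₀(25760000) = 74.1 dB SPL.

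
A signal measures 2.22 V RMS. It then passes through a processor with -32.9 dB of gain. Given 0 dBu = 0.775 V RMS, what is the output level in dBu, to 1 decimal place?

-23.8 dBu

Input level: 20·log₁₀(2.22/0.775) = 9.14 dBu.
Output: 9.14 − 32.9 = -23.8 dBu.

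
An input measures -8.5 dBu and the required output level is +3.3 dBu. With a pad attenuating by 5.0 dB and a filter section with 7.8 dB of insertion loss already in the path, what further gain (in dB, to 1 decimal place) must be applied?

The required make-up gain is the shortfall in the dB sum.
G = +3.3 − (-8.5) + 5.0 + 7.8 = 24.6 dB.

24.6 dB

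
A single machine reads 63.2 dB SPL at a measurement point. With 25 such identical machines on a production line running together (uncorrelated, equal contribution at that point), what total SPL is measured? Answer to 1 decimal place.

77.2 dB SPL

25 equal incoherent sources raise the level by 10·log₁₀(25) = 13.98 dB.
L_total = 63.2 + 13.98 = 77.2 dB SPL.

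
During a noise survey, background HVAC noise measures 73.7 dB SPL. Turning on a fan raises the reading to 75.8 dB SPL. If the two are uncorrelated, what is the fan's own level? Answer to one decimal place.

Background correction is a power subtraction:
L_src = 10·log₁₀(10^(75.8/10) − 10^(73.7/10)) = 10·log₁₀(14580000) = 71.6 dB SPL.

71.6 dB SPL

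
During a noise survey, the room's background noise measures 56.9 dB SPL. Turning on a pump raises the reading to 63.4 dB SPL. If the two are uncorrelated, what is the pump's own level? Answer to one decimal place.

62.3 dB SPL

Background correction is a power subtraction:
L_src = 10·log₁₀(10^(63.4/10) − 10^(56.9/10)) = 10·log₁₀(1698000) = 62.3 dB SPL.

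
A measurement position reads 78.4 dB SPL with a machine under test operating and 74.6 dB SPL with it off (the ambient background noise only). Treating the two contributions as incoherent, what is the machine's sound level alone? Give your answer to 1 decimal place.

Background correction is a power subtraction:
L_src = 10·log₁₀(10^(78.4/10) − 10^(74.6/10)) = 10·log₁₀(40340000) = 76.1 dB SPL.

76.1 dB SPL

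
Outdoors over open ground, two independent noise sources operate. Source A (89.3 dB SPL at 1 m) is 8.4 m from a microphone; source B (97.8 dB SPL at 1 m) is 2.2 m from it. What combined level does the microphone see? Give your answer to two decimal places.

At the listener: L_A = 89.3 − 20·log₁₀(8.4) = 70.814 dB; L_B = 97.8 − 20·log₁₀(2.2) = 90.952 dB.
Combined: 10·log₁₀(10^(70.814/10)+10^(90.952/10)) = 90.99 dB SPL.

90.99 dB SPL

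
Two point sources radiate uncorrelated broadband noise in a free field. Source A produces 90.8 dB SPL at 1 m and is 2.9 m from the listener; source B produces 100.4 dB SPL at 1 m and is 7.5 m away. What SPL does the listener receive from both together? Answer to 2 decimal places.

At the listener: L_A = 90.8 − 20·log₁₀(2.9) = 81.552 dB; L_B = 100.4 − 20·log₁₀(7.5) = 82.899 dB.
Combined: 10·log₁₀(10^(81.552/10)+10^(82.899/10)) = 85.29 dB SPL.

85.29 dB SPL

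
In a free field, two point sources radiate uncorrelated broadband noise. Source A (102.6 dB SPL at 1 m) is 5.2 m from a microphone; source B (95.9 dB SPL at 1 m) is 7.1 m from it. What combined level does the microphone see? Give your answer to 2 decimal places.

88.75 dB SPL

At the listener: L_A = 102.6 − 20·log₁₀(5.2) = 88.280 dB; L_B = 95.9 − 20·log₁₀(7.1) = 78.875 dB.
Combined: 10·log₁₀(10^(88.280/10)+10^(78.875/10)) = 88.75 dB SPL.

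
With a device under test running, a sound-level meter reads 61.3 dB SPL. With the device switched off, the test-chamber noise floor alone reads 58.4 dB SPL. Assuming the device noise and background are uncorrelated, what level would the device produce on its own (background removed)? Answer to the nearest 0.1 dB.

58.2 dB SPL

Subtract intensities: L_src = 10·log₁₀(10^(L_total/10) − 10^(L_bg/10)).
L_src = 10·log₁₀(10^(61.3/10) − 10^(58.4/10)) = 10·log₁₀(657100) = 58.2 dB SPL.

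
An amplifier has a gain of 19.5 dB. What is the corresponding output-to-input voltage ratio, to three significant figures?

Voltage ratio = 10^(dB/20).
10^(19.5/20) = 10^(0.9750) = 9.44.

9.44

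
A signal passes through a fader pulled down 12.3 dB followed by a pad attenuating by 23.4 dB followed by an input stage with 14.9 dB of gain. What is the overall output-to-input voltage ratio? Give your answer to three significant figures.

0.0912

Net gain = (−12.3) + (−23.4) + 14.9 = -20.8 dB.
Voltage ratio = 10^(-20.8/20) = 0.0912.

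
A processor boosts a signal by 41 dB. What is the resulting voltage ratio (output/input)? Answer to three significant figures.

Voltage ratio = 10^(dB/20).
10^(41/20) = 10^(2.050) = 112.

112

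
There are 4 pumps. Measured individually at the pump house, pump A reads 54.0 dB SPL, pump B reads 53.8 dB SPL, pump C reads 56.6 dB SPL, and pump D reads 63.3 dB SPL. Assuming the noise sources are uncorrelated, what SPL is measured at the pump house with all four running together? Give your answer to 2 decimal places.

64.89 dB SPL

Uncorrelated sources add in intensity (power), not in dB.
L_total = 10·log₁₀(10^(54.0/10) + 10^(53.8/10) + 10^(56.6/10) + 10^(63.3/10)) = 10·log₁₀(3086000) = 64.89 dB SPL.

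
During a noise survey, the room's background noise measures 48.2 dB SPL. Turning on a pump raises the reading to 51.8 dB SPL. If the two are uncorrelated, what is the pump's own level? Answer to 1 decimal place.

49.3 dB SPL

Subtract intensities: L_src = 10·log₁₀(10^(L_total/10) − 10^(L_bg/10)).
L_src = 10·log₁₀(10^(51.8/10) − 10^(48.2/10)) = 10·log₁₀(85290) = 49.3 dB SPL.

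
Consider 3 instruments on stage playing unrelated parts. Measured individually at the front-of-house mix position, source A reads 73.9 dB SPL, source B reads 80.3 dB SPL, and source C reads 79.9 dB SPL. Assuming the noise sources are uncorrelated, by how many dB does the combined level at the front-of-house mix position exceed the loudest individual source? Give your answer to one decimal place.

3.3 dB

Uncorrelated sources add in intensity (power), not in dB.
L_total = 10·log₁₀(10^(73.9/10) + 10^(80.3/10) + 10^(79.9/10)) = 83.61 dB SPL.
Excess over the loudest (80.3 dB): 83.61 − 80.3 = 3.3 dB.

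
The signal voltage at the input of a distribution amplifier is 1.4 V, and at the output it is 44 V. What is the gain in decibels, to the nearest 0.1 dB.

Voltage ratio → dB uses the 20·log₁₀ form:
20·log₁₀(44/1.4) = 20·log₁₀(31.43) = 29.9 dB.

29.9 dB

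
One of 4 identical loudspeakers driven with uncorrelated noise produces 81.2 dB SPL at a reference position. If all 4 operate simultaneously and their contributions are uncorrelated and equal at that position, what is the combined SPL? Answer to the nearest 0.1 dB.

4 equal incoherent sources raise the level by 10·log₁₀(4) = 6.02 dB.
L_total = 81.2 + 6.02 = 87.2 dB SPL.

87.2 dB SPL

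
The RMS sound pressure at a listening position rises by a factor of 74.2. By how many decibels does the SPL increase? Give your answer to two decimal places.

Sound pressure is an amplitude quantity: ΔL = 20·log₁₀(p₂/p₁).
20·log₁₀(74.2) = 37.41 dB.

37.41 dB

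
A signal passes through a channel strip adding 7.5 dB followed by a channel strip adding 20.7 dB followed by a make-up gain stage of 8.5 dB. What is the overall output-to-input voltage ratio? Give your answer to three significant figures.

Net gain = 7.5 + 20.7 + 8.5 = 36.7 dB.
Voltage ratio = 10^(36.7/20) = 68.4.

68.4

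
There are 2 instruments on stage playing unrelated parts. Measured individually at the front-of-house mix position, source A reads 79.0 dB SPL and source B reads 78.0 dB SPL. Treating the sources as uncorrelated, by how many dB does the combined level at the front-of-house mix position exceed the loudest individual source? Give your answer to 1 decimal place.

Incoherent sources sum as intensities:
L_total = 10·log₁₀(10^(79.0/10) + 10^(78.0/10)) = 81.54 dB SPL.
Excess over the loudest (79.0 dB): 81.54 − 79.0 = 2.5 dB.

2.5 dB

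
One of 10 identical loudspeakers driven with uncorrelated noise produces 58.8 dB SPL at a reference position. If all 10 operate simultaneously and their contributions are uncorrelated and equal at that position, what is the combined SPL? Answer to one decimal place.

10 equal incoherent sources raise the level by 10·log₁₀(10) = 10.00 dB.
L_total = 58.8 + 10.00 = 68.8 dB SPL.

68.8 dB SPL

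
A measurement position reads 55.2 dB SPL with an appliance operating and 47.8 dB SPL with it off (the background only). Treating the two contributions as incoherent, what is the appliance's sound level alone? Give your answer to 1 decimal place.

54.3 dB SPL

Remove the background by subtracting linear intensities:
L_src = 10·log₁₀(10^(55.2/10) − 10^(47.8/10)) = 10·log₁₀(270900) = 54.3 dB SPL.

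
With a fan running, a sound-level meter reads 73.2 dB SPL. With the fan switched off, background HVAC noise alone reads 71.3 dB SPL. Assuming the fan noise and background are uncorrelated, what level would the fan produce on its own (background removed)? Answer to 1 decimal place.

Subtract intensities: L_src = 10·log₁₀(10^(L_total/10) − 10^(L_bg/10)).
L_src = 10·log₁₀(10^(73.2/10) − 10^(71.3/10)) = 10·log₁₀(7403000) = 68.7 dB SPL.

68.7 dB SPL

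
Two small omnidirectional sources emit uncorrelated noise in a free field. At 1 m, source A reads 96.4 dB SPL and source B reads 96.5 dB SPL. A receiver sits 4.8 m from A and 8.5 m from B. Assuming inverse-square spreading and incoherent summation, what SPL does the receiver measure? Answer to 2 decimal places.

84.00 dB SPL

At the listener: L_A = 96.4 − 20·log₁₀(4.8) = 82.775 dB; L_B = 96.5 − 20·log₁₀(8.5) = 77.912 dB.
Combined: 10·log₁₀(10^(82.775/10)+10^(77.912/10)) = 84.00 dB SPL.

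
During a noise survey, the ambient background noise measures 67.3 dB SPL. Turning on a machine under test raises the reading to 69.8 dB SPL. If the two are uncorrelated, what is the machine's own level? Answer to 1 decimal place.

Subtract intensities: L_src = 10·log₁₀(10^(L_total/10) − 10^(L_bg/10)).
L_src = 10·log₁₀(10^(69.8/10) − 10^(67.3/10)) = 10·log₁₀(4180000) = 66.2 dB SPL.

66.2 dB SPL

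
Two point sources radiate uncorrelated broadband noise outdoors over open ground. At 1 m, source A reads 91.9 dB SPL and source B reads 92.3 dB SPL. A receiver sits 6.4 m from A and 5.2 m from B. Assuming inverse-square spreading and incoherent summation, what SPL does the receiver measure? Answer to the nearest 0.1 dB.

At the listener: L_A = 91.9 − 20·log₁₀(6.4) = 75.78 dB; L_B = 92.3 − 20·log₁₀(5.2) = 77.98 dB.
Combined: 10·log₁₀(10^(75.78/10)+10^(77.98/10)) = 80.0 dB SPL.

80.0 dB SPL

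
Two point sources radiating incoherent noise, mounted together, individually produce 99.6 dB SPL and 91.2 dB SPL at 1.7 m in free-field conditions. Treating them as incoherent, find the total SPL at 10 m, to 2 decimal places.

Combined at 1.7 m: 10·log₁₀(10^(99.6/10)+10^(91.2/10)) = 100.186 dB SPL.
Then apply −20·log₁₀(10/1.7) = -15.391 dB → 84.80 dB SPL.

84.80 dB SPL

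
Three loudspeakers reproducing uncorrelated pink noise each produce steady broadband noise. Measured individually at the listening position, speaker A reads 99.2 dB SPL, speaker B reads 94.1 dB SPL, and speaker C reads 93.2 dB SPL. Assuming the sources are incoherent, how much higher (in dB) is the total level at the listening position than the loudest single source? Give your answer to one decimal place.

Uncorrelated sources add in intensity (power), not in dB.
L_total = 10·log₁₀(10^(99.2/10) + 10^(94.1/10) + 10^(93.2/10)) = 101.13 dB SPL.
Excess over the loudest (99.2 dB): 101.13 − 99.2 = 1.9 dB.

1.9 dB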